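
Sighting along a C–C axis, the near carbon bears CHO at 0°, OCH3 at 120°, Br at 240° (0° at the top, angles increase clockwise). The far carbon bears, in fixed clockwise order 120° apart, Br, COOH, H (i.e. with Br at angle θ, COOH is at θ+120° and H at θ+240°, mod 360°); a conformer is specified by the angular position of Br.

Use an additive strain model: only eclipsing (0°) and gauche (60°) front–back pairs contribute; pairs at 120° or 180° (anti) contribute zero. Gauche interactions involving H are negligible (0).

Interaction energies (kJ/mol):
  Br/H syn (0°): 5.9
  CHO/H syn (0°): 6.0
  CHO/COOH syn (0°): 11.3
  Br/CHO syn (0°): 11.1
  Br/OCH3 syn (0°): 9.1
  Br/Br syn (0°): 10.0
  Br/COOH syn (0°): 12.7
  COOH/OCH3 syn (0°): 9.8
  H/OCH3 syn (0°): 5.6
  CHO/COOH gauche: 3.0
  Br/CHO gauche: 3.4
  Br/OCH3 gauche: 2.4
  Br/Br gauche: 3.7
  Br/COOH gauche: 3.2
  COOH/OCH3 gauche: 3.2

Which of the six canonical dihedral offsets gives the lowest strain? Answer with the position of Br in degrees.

Br at 0° is eclipsed. CHO at 0° is eclipsed with Br at 0° (11.1); OCH3 at 120° is eclipsed with COOH at 120° (9.8); Br at 240° is eclipsed with H at 240° (5.9). Total 26.8 kJ/mol.
Br at 60° is staggered. CHO at 0° is gauche with Br at 60° (3.4); OCH3 at 120° is gauche with Br at 60° (2.4); OCH3 at 120° is gauche with COOH at 180° (3.2); Br at 240° is gauche with COOH at 180° (3.2). Total 12.2 kJ/mol.
Br at 120° is eclipsed. CHO at 0° is eclipsed with H at 0° (6.0); OCH3 at 120° is eclipsed with Br at 120° (9.1); Br at 240° is eclipsed with COOH at 240° (12.7). Total 27.8 kJ/mol.
Br at 180° is staggered. CHO at 0° is gauche with COOH at 300° (3.0); OCH3 at 120° is gauche with Br at 180° (2.4); Br at 240° is gauche with Br at 180° (3.7); Br at 240° is gauche with COOH at 300° (3.2). Total 12.3 kJ/mol.
Br at 240° is eclipsed. CHO at 0° is eclipsed with COOH at 0° (11.3); OCH3 at 120° is eclipsed with H at 120° (5.6); Br at 240° is eclipsed with Br at 240° (10.0). Total 26.9 kJ/mol.
Br at 300° is staggered. CHO at 0° is gauche with Br at 300° (3.4); CHO at 0° is gauche with COOH at 60° (3.0); OCH3 at 120° is gauche with COOH at 60° (3.2); Br at 240° is gauche with Br at 300° (3.7). Total 13.3 kJ/mol.
The minimum (12.2 kJ/mol) occurs with Br at 60°.

60°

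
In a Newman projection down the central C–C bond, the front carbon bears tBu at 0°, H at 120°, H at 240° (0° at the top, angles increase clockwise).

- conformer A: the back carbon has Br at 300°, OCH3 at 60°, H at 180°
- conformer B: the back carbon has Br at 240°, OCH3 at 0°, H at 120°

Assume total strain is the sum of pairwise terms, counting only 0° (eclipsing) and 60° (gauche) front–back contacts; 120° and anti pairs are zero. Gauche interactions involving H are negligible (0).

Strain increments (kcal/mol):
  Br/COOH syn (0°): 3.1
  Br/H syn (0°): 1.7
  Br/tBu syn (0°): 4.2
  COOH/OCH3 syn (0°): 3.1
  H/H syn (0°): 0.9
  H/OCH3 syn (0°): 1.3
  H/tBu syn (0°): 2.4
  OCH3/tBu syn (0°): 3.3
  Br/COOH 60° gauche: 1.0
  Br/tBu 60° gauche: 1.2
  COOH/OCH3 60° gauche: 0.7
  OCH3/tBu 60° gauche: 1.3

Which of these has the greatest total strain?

A (staggered): tBu(0°)/Br(300°) gauche 1.2; tBu(0°)/OCH3(60°) gauche 1.3 → 2.5 kcal/mol.
B (eclipsed): tBu(0°)/OCH3(0°) eclipsed 3.3; H(120°)/H(120°) eclipsed 0.9; H(240°)/Br(240°) eclipsed 1.7 → 5.9 kcal/mol.
B has the highest total (5.9 kcal/mol).

B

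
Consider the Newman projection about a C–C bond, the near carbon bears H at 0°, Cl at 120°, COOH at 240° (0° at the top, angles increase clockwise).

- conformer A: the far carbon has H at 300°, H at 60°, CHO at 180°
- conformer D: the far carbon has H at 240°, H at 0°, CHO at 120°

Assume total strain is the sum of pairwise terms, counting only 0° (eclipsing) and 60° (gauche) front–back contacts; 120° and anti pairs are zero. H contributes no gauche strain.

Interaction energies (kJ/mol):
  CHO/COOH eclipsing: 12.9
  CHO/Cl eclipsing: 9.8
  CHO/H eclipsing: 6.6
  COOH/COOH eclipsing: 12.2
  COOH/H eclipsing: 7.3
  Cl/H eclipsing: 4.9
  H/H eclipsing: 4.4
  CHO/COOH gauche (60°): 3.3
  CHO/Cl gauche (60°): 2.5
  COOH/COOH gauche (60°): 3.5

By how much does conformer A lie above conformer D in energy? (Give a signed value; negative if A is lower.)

A is staggered. Cl at 120° is gauche with CHO at 180° (2.5); COOH at 240° is gauche with CHO at 180° (3.3). Total 5.8 kJ/mol.
D is eclipsed. H at 0° is eclipsed with H at 0° (4.4); Cl at 120° is eclipsed with CHO at 120° (9.8); COOH at 240° is eclipsed with H at 240° (7.3). Total 21.5 kJ/mol.
E(A) − E(D) = 5.8 − 21.5 = -15.7 kJ/mol.

-15.7 kJ/mol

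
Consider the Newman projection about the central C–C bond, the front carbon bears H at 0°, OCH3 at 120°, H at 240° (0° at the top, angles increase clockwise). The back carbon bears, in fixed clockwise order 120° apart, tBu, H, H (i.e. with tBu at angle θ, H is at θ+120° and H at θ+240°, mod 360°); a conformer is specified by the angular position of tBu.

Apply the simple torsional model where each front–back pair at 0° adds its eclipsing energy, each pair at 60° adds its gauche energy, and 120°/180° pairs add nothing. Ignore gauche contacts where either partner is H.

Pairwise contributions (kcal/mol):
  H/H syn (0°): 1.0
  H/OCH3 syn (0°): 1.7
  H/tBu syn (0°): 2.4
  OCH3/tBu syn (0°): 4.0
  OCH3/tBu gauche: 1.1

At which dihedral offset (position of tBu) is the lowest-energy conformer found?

tBu at 0° (eclipsed): H–tBu eclipsed, OCH3–H eclipsed, H–H eclipsed; 2.4 + 1.7 + 1.0 = 5.1 kcal/mol.
tBu at 60° (staggered): OCH3–tBu gauche; 1.1 = 1.1 kcal/mol.
tBu at 120° (eclipsed): H–H eclipsed, OCH3–tBu eclipsed, H–H eclipsed; 1.0 + 4.0 + 1.0 = 6.0 kcal/mol.
tBu at 180° (staggered): OCH3–tBu gauche; 1.1 = 1.1 kcal/mol.
tBu at 240° (eclipsed): H–H eclipsed, OCH3–H eclipsed, H–tBu eclipsed; 1.0 + 1.7 + 2.4 = 5.1 kcal/mol.
tBu at 300° (staggered): no non-H gauche contacts → 0.0 kcal/mol.
The minimum (0.0 kcal/mol) occurs with tBu at 300°.

300°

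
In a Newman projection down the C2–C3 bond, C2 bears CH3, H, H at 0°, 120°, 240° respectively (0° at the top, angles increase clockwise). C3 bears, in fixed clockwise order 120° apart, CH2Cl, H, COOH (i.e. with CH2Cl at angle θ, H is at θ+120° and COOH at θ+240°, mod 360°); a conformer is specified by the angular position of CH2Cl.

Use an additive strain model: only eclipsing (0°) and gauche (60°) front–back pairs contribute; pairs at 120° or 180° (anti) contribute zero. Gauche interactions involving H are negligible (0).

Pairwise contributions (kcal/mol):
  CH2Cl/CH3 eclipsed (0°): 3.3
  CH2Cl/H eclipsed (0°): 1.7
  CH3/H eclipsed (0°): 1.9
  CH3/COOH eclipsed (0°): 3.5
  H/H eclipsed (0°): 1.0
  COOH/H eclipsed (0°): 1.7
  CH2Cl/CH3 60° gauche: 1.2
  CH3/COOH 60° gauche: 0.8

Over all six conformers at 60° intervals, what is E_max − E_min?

CH2Cl at 0° (eclipsed): CH3–CH2Cl eclipsed, H–H eclipsed, H–COOH eclipsed; 3.3 + 1.0 + 1.7 = 6.0 kcal/mol.
CH2Cl at 60° (staggered): CH3–CH2Cl gauche, CH3–COOH gauche; 1.2 + 0.8 = 2.0 kcal/mol.
CH2Cl at 120° (eclipsed): CH3–COOH eclipsed, H–CH2Cl eclipsed, H–H eclipsed; 3.5 + 1.7 + 1.0 = 6.2 kcal/mol.
CH2Cl at 180° (staggered): CH3–COOH gauche; 0.8 = 0.8 kcal/mol.
CH2Cl at 240° (eclipsed): CH3–H eclipsed, H–COOH eclipsed, H–CH2Cl eclipsed; 1.9 + 1.7 + 1.7 = 5.3 kcal/mol.
CH2Cl at 300° (staggered): CH3–CH2Cl gauche; 1.2 = 1.2 kcal/mol.
Max at 120° (6.2 kcal/mol), min at 180° (0.8 kcal/mol); barrier = 5.4 kcal/mol.

5.4 kcal/mol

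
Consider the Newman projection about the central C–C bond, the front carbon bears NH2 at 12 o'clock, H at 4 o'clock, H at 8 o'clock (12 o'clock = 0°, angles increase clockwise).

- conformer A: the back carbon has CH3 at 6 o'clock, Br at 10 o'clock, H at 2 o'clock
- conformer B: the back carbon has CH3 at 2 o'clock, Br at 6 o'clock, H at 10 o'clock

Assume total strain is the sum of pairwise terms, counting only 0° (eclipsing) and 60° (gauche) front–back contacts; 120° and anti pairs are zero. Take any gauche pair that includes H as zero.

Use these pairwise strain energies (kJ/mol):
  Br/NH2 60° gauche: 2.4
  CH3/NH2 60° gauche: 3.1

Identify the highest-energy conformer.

B

A is staggered. NH2 at 0° is gauche with Br at 300° (2.4). Total 2.4 kJ/mol.
B is staggered. NH2 at 0° is gauche with CH3 at 60° (3.1). Total 3.1 kJ/mol.
B has the highest total (3.1 kJ/mol).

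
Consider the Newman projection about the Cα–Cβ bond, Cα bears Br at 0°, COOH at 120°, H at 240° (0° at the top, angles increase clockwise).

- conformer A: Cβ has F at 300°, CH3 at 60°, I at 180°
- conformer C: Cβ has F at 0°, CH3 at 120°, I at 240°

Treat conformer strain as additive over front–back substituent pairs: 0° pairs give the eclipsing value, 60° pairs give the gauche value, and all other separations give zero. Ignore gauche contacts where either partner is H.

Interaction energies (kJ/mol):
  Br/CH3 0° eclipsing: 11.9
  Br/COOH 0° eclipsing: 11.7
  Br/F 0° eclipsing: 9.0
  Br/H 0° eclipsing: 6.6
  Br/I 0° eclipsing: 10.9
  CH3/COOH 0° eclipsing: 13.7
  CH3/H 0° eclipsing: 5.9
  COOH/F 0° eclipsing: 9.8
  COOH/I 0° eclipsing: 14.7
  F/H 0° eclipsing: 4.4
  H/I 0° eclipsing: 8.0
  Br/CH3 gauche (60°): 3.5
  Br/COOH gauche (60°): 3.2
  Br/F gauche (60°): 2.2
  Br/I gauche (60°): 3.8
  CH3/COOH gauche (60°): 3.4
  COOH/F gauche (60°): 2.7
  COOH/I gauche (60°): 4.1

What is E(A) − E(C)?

A (staggered): Br(0°)/F(300°) gauche 2.2; Br(0°)/CH3(60°) gauche 3.5; COOH(120°)/CH3(60°) gauche 3.4; COOH(120°)/I(180°) gauche 4.1 → 13.2 kJ/mol.
C (eclipsed): Br(0°)/F(0°) eclipsed 9.0; COOH(120°)/CH3(120°) eclipsed 13.7; H(240°)/I(240°) eclipsed 8.0 → 30.7 kJ/mol.
E(A) − E(C) = 13.2 − 30.7 = -17.5 kJ/mol.

-17.5 kJ/mol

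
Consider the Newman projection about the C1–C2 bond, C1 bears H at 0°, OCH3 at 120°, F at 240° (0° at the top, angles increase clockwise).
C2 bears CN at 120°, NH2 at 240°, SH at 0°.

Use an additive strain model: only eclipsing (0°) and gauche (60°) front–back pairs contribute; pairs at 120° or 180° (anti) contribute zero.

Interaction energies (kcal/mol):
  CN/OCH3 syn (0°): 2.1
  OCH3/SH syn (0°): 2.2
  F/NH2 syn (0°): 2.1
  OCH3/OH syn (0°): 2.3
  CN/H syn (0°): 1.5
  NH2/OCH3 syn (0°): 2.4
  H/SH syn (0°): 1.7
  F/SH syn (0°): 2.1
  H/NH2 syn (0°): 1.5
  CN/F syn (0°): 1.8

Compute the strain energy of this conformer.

This conformer (eclipsed): H(0°)/SH(0°) eclipsed 1.7; OCH3(120°)/CN(120°) eclipsed 2.1; F(240°)/NH2(240°) eclipsed 2.1 → 5.9 kcal/mol.

5.9 kcal/mol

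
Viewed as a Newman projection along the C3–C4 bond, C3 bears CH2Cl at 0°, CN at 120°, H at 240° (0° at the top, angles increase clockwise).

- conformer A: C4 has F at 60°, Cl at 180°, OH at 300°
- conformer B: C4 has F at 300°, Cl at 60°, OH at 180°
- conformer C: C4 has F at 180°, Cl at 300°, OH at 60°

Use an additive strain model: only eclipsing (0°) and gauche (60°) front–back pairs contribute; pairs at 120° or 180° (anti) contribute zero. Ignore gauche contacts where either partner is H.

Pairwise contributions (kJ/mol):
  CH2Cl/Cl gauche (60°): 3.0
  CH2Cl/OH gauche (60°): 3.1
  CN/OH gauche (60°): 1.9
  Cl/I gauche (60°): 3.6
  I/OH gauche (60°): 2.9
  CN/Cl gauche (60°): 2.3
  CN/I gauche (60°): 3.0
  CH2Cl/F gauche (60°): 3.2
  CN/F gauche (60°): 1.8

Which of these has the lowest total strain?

A (staggered): CH2Cl(0°)/F(60°) gauche 3.2; CH2Cl(0°)/OH(300°) gauche 3.1; CN(120°)/F(60°) gauche 1.8; CN(120°)/Cl(180°) gauche 2.3 → 10.4 kJ/mol.
B (staggered): CH2Cl(0°)/F(300°) gauche 3.2; CH2Cl(0°)/Cl(60°) gauche 3.0; CN(120°)/Cl(60°) gauche 2.3; CN(120°)/OH(180°) gauche 1.9 → 10.4 kJ/mol.
C (staggered): CH2Cl(0°)/Cl(300°) gauche 3.0; CH2Cl(0°)/OH(60°) gauche 3.1; CN(120°)/F(180°) gauche 1.8; CN(120°)/OH(60°) gauche 1.9 → 9.8 kJ/mol.
C has the lowest total (9.8 kJ/mol).

C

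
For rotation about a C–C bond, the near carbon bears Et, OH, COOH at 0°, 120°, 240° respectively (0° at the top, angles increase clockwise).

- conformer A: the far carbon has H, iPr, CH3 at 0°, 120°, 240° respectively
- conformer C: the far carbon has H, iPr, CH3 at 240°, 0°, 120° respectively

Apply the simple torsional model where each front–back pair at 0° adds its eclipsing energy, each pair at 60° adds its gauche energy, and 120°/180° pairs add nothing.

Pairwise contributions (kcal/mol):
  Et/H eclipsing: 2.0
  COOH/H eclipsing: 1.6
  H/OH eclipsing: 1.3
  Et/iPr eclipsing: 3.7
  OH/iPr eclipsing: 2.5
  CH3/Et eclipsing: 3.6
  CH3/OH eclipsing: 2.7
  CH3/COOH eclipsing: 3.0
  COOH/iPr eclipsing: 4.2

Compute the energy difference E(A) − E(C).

-0.5 kcal/mol

A is eclipsed. Et at 0° is eclipsed with H at 0° (2.0); OH at 120° is eclipsed with iPr at 120° (2.5); COOH at 240° is eclipsed with CH3 at 240° (3.0). Total 7.5 kcal/mol.
C is eclipsed. Et at 0° is eclipsed with iPr at 0° (3.7); OH at 120° is eclipsed with CH3 at 120° (2.7); COOH at 240° is eclipsed with H at 240° (1.6). Total 8.0 kcal/mol.
E(A) − E(C) = 7.5 − 8.0 = -0.5 kcal/mol.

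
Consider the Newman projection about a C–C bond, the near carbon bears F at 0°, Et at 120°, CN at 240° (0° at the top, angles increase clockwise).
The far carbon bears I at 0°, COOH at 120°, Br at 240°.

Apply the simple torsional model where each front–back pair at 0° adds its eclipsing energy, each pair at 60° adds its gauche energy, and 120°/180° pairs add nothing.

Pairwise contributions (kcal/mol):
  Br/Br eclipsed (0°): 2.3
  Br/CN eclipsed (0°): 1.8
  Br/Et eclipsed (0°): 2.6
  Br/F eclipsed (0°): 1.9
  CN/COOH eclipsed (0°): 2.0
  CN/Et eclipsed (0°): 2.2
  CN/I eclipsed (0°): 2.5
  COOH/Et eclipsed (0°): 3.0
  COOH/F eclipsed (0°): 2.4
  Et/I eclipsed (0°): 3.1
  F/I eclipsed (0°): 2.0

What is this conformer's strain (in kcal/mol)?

This conformer is eclipsed. F at 0° is eclipsed with I at 0° (2.0); Et at 120° is eclipsed with COOH at 120° (3.0); CN at 240° is eclipsed with Br at 240° (1.8). Total 6.8 kcal/mol.

6.8 kcal/mol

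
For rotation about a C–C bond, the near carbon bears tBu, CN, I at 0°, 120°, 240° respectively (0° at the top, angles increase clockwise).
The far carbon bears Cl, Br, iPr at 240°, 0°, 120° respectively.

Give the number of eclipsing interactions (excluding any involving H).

Non-H eclipsing pairs: tBu(0°)/Br(0°); CN(120°)/iPr(120°); I(240°)/Cl(240°) — 3 interactions.

3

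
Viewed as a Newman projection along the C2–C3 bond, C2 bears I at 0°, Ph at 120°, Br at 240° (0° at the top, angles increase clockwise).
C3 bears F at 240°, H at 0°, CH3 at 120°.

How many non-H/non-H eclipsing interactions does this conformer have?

2

Non-H eclipsing pairs: Ph(120°)/CH3(120°); Br(240°)/F(240°) — 2 interactions.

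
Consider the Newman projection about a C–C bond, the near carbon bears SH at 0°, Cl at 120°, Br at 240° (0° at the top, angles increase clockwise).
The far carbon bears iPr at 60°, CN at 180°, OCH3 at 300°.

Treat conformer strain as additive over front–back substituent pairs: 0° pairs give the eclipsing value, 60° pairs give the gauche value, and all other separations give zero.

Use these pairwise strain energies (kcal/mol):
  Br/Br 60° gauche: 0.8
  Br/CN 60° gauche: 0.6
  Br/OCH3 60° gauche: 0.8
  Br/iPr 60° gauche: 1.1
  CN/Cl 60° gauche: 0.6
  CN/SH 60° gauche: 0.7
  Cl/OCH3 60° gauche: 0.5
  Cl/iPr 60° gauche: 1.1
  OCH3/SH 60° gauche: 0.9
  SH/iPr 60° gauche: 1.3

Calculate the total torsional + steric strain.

This conformer (staggered): SH–iPr gauche, SH–OCH3 gauche, Cl–iPr gauche, Cl–CN gauche, Br–CN gauche, Br–OCH3 gauche; 1.3 + 0.9 + 1.1 + 0.6 + 0.6 + 0.8 = 5.3 kcal/mol.

5.3 kcal/mol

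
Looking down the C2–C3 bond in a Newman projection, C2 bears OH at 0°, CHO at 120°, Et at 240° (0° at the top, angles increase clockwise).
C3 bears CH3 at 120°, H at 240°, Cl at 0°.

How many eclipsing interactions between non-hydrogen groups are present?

2

Non-H eclipsing pairs: OH(0°)/Cl(0°); CHO(120°)/CH3(120°) — 2 interactions.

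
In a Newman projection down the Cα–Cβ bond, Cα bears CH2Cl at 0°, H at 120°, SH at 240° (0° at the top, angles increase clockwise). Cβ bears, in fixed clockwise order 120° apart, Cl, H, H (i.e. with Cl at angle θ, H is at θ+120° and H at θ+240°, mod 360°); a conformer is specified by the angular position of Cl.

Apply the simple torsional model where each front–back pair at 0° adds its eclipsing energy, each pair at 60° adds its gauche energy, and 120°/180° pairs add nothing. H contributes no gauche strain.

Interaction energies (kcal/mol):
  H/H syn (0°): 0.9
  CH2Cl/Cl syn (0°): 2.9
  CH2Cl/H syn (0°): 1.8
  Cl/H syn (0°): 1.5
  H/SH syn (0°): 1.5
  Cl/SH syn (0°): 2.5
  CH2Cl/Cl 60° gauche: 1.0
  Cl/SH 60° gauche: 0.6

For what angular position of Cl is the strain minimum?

Cl at 0° (eclipsed): CH2Cl(0°)/Cl(0°) eclipsed 2.9; H(120°)/H(120°) eclipsed 0.9; SH(240°)/H(240°) eclipsed 1.5 → 5.3 kcal/mol.
Cl at 60° (staggered): CH2Cl(0°)/Cl(60°) gauche 1.0 → 1.0 kcal/mol.
Cl at 120° (eclipsed): CH2Cl(0°)/H(0°) eclipsed 1.8; H(120°)/Cl(120°) eclipsed 1.5; SH(240°)/H(240°) eclipsed 1.5 → 4.8 kcal/mol.
Cl at 180° (staggered): SH(240°)/Cl(180°) gauche 0.6 → 0.6 kcal/mol.
Cl at 240° (eclipsed): CH2Cl(0°)/H(0°) eclipsed 1.8; H(120°)/H(120°) eclipsed 0.9; SH(240°)/Cl(240°) eclipsed 2.5 → 5.2 kcal/mol.
Cl at 300° (staggered): CH2Cl(0°)/Cl(300°) gauche 1.0; SH(240°)/Cl(300°) gauche 0.6 → 1.6 kcal/mol.
The minimum (0.6 kcal/mol) occurs with Cl at 180°.

180°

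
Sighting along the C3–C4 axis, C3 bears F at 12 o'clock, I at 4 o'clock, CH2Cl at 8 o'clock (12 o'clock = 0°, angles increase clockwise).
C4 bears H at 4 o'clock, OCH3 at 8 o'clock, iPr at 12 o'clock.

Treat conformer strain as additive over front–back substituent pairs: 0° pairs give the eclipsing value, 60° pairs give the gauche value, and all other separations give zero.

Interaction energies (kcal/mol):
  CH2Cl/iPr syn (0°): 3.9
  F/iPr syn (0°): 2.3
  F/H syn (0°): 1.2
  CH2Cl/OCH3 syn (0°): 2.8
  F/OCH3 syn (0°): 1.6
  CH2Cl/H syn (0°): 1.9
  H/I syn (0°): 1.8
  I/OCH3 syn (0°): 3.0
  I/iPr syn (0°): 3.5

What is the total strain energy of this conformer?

This conformer (eclipsed): F(0°)/iPr(0°) eclipsed 2.3; I(120°)/H(120°) eclipsed 1.8; CH2Cl(240°)/OCH3(240°) eclipsed 2.8 → 6.9 kcal/mol.

6.9 kcal/mol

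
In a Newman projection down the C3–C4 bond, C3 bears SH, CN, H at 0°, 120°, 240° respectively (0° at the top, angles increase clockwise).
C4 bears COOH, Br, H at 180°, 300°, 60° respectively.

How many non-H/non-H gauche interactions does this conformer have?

2

Non-H gauche pairs: SH(0°)/Br(300°); CN(120°)/COOH(180°) — 2 interactions.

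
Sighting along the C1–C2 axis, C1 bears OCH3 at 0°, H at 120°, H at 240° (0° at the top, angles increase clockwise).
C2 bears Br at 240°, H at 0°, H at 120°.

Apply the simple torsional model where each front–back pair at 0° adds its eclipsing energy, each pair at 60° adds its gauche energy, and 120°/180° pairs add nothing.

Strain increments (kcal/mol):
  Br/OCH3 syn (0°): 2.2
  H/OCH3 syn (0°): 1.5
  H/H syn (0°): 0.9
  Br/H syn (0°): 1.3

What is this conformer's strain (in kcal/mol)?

This conformer (eclipsed): OCH3(0°)/H(0°) eclipsed 1.5; H(120°)/H(120°) eclipsed 0.9; H(240°)/Br(240°) eclipsed 1.3 → 3.7 kcal/mol.

3.7 kcal/mol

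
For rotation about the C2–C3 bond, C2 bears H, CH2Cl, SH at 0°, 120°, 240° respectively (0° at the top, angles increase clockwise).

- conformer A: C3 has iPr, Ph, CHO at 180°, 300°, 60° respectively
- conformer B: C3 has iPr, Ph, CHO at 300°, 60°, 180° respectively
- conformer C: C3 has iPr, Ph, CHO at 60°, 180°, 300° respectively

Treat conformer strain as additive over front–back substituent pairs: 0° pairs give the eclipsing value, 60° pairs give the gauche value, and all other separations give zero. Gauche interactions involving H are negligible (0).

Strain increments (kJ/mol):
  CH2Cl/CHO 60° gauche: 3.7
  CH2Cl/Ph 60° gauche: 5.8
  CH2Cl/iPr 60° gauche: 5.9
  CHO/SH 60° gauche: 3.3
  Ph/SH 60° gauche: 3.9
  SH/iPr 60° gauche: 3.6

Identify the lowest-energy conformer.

B

A is staggered. CH2Cl at 120° is gauche with iPr at 180° (5.9); CH2Cl at 120° is gauche with CHO at 60° (3.7); SH at 240° is gauche with iPr at 180° (3.6); SH at 240° is gauche with Ph at 300° (3.9). Total 17.1 kJ/mol.
B is staggered. CH2Cl at 120° is gauche with Ph at 60° (5.8); CH2Cl at 120° is gauche with CHO at 180° (3.7); SH at 240° is gauche with iPr at 300° (3.6); SH at 240° is gauche with CHO at 180° (3.3). Total 16.4 kJ/mol.
C is staggered. CH2Cl at 120° is gauche with iPr at 60° (5.9); CH2Cl at 120° is gauche with Ph at 180° (5.8); SH at 240° is gauche with Ph at 180° (3.9); SH at 240° is gauche with CHO at 300° (3.3). Total 18.9 kJ/mol.
B has the lowest total (16.4 kJ/mol).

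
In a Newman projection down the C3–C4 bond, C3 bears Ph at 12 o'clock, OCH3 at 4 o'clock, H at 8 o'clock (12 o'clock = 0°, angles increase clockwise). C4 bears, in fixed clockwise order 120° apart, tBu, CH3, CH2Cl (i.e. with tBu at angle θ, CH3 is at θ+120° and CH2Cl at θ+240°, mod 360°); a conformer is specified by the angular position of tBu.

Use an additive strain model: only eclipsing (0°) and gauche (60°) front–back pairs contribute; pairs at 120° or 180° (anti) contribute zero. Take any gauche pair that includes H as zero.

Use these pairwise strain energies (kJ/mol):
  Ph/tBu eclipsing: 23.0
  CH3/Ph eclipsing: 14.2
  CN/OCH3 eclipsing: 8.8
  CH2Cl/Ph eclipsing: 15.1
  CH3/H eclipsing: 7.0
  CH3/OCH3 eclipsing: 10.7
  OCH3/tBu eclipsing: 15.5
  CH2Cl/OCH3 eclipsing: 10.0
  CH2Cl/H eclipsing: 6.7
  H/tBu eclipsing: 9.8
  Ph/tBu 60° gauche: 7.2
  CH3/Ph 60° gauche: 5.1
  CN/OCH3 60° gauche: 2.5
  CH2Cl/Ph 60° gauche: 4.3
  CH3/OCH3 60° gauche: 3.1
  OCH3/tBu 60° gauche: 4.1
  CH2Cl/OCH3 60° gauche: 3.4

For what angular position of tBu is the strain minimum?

tBu at 0° is eclipsed. Ph at 0° is eclipsed with tBu at 0° (23.0); OCH3 at 120° is eclipsed with CH3 at 120° (10.7); H at 240° is eclipsed with CH2Cl at 240° (6.7). Total 40.4 kJ/mol.
tBu at 60° is staggered. Ph at 0° is gauche with tBu at 60° (7.2); Ph at 0° is gauche with CH2Cl at 300° (4.3); OCH3 at 120° is gauche with tBu at 60° (4.1); OCH3 at 120° is gauche with CH3 at 180° (3.1). Total 18.7 kJ/mol.
tBu at 120° is eclipsed. Ph at 0° is eclipsed with CH2Cl at 0° (15.1); OCH3 at 120° is eclipsed with tBu at 120° (15.5); H at 240° is eclipsed with CH3 at 240° (7.0). Total 37.6 kJ/mol.
tBu at 180° is staggered. Ph at 0° is gauche with CH3 at 300° (5.1); Ph at 0° is gauche with CH2Cl at 60° (4.3); OCH3 at 120° is gauche with tBu at 180° (4.1); OCH3 at 120° is gauche with CH2Cl at 60° (3.4). Total 16.9 kJ/mol.
tBu at 240° is eclipsed. Ph at 0° is eclipsed with CH3 at 0° (14.2); OCH3 at 120° is eclipsed with CH2Cl at 120° (10.0); H at 240° is eclipsed with tBu at 240° (9.8). Total 34.0 kJ/mol.
tBu at 300° is staggered. Ph at 0° is gauche with tBu at 300° (7.2); Ph at 0° is gauche with CH3 at 60° (5.1); OCH3 at 120° is gauche with CH3 at 60° (3.1); OCH3 at 120° is gauche with CH2Cl at 180° (3.4). Total 18.8 kJ/mol.
The minimum (16.9 kJ/mol) occurs with tBu at 180°.

180°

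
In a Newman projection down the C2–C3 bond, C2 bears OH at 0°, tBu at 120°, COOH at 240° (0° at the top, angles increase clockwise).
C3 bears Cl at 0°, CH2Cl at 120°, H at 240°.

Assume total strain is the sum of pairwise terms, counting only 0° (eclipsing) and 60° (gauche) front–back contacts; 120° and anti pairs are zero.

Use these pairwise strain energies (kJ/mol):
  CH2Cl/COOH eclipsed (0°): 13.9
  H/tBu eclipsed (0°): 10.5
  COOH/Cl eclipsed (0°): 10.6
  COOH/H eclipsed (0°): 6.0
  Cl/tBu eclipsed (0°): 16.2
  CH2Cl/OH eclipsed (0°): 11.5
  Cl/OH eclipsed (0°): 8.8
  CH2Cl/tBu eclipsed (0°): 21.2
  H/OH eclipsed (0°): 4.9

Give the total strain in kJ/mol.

This conformer is eclipsed. OH at 0° is eclipsed with Cl at 0° (8.8); tBu at 120° is eclipsed with CH2Cl at 120° (21.2); COOH at 240° is eclipsed with H at 240° (6.0). Total 36.0 kJ/mol.

36.0 kJ/mol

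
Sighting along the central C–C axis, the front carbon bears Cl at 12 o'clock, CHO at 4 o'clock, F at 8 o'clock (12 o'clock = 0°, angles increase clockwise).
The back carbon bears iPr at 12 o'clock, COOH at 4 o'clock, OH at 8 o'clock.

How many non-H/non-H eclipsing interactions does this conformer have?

Non-H eclipsing pairs: Cl(0°)/iPr(0°); CHO(120°)/COOH(120°); F(240°)/OH(240°) — 3 interactions.

3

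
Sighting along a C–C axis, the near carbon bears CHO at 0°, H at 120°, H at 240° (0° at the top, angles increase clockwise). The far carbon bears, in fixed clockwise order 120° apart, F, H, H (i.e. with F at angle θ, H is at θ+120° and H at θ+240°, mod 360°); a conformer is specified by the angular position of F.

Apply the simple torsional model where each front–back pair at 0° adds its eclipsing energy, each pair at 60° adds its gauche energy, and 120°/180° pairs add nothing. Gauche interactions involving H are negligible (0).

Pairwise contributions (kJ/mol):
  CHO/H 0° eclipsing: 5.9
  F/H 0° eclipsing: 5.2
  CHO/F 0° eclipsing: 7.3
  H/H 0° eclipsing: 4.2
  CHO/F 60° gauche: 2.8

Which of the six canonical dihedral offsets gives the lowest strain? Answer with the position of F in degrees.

180°

F at 0° (eclipsed): CHO–F eclipsed, H–H eclipsed, H–H eclipsed; 7.3 + 4.2 + 4.2 = 15.7 kJ/mol.
F at 60° (staggered): CHO–F gauche; 2.8 = 2.8 kJ/mol.
F at 120° (eclipsed): CHO–H eclipsed, H–F eclipsed, H–H eclipsed; 5.9 + 5.2 + 4.2 = 15.3 kJ/mol.
F at 180° (staggered): no non-H gauche contacts → 0.0 kJ/mol.
F at 240° (eclipsed): CHO–H eclipsed, H–H eclipsed, H–F eclipsed; 5.9 + 4.2 + 5.2 = 15.3 kJ/mol.
F at 300° (staggered): CHO–F gauche; 2.8 = 2.8 kJ/mol.
The minimum (0.0 kJ/mol) occurs with F at 180°.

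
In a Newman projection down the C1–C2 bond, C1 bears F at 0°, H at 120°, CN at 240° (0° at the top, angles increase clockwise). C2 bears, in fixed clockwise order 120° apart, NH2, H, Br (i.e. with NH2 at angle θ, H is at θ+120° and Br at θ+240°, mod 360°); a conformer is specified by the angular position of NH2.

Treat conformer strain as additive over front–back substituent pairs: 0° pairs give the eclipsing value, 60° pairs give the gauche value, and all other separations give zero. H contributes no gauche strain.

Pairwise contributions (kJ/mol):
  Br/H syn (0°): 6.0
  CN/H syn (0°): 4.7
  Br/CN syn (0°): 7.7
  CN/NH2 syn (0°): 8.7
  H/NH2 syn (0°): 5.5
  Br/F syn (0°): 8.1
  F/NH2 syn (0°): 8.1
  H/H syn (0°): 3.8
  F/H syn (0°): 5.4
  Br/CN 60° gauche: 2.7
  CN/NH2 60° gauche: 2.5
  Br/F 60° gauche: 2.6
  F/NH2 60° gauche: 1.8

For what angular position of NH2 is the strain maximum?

NH2 at 0° is eclipsed. F at 0° is eclipsed with NH2 at 0° (8.1); H at 120° is eclipsed with H at 120° (3.8); CN at 240° is eclipsed with Br at 240° (7.7). Total 19.6 kJ/mol.
NH2 at 60° is staggered. F at 0° is gauche with NH2 at 60° (1.8); F at 0° is gauche with Br at 300° (2.6); CN at 240° is gauche with Br at 300° (2.7). Total 7.1 kJ/mol.
NH2 at 120° is eclipsed. F at 0° is eclipsed with Br at 0° (8.1); H at 120° is eclipsed with NH2 at 120° (5.5); CN at 240° is eclipsed with H at 240° (4.7). Total 18.3 kJ/mol.
NH2 at 180° is staggered. F at 0° is gauche with Br at 60° (2.6); CN at 240° is gauche with NH2 at 180° (2.5). Total 5.1 kJ/mol.
NH2 at 240° is eclipsed. F at 0° is eclipsed with H at 0° (5.4); H at 120° is eclipsed with Br at 120° (6.0); CN at 240° is eclipsed with NH2 at 240° (8.7). Total 20.1 kJ/mol.
NH2 at 300° is staggered. F at 0° is gauche with NH2 at 300° (1.8); CN at 240° is gauche with NH2 at 300° (2.5); CN at 240° is gauche with Br at 180° (2.7). Total 7.0 kJ/mol.
The maximum (20.1 kJ/mol) occurs with NH2 at 240°.

240°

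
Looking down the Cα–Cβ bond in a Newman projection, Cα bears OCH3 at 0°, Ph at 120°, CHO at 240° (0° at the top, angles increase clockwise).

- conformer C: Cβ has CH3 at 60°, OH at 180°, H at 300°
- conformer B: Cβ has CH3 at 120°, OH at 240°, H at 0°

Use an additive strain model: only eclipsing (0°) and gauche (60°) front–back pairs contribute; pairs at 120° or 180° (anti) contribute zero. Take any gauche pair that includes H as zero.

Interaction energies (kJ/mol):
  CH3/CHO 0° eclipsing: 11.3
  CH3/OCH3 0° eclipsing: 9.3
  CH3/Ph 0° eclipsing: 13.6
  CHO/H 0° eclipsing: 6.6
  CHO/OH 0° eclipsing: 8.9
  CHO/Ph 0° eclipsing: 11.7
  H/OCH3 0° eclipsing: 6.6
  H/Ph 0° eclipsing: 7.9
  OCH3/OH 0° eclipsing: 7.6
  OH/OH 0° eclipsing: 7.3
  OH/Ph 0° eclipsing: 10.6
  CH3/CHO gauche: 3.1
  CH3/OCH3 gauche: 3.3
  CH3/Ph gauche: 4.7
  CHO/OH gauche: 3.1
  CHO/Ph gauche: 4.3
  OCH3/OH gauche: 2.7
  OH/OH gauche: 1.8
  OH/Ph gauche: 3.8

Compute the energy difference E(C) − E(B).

C is staggered. OCH3 at 0° is gauche with CH3 at 60° (3.3); Ph at 120° is gauche with CH3 at 60° (4.7); Ph at 120° is gauche with OH at 180° (3.8); CHO at 240° is gauche with OH at 180° (3.1). Total 14.9 kJ/mol.
B is eclipsed. OCH3 at 0° is eclipsed with H at 0° (6.6); Ph at 120° is eclipsed with CH3 at 120° (13.6); CHO at 240° is eclipsed with OH at 240° (8.9). Total 29.1 kJ/mol.
E(C) − E(B) = 14.9 − 29.1 = -14.2 kJ/mol.

-14.2 kJ/mol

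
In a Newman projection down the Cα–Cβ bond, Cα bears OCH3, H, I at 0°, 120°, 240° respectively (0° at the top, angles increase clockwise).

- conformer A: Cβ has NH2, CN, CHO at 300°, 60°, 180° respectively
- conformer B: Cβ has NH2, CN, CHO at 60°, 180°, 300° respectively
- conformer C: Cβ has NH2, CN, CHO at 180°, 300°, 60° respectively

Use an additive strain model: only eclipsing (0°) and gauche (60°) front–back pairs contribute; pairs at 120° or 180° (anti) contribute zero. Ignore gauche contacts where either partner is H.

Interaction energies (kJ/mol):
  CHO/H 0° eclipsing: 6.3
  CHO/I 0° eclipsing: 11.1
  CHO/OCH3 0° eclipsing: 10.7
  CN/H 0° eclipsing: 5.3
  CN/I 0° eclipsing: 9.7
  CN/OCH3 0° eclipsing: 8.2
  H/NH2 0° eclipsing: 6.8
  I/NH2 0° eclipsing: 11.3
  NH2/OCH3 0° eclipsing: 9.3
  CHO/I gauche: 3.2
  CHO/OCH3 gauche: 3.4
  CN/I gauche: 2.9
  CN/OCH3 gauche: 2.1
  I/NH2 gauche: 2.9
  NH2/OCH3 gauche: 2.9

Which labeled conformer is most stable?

A (staggered): OCH3(0°)/NH2(300°) gauche 2.9; OCH3(0°)/CN(60°) gauche 2.1; I(240°)/NH2(300°) gauche 2.9; I(240°)/CHO(180°) gauche 3.2 → 11.1 kJ/mol.
B (staggered): OCH3(0°)/NH2(60°) gauche 2.9; OCH3(0°)/CHO(300°) gauche 3.4; I(240°)/CN(180°) gauche 2.9; I(240°)/CHO(300°) gauche 3.2 → 12.4 kJ/mol.
C (staggered): OCH3(0°)/CN(300°) gauche 2.1; OCH3(0°)/CHO(60°) gauche 3.4; I(240°)/NH2(180°) gauche 2.9; I(240°)/CN(300°) gauche 2.9 → 11.3 kJ/mol.
A has the lowest total (11.1 kJ/mol).

A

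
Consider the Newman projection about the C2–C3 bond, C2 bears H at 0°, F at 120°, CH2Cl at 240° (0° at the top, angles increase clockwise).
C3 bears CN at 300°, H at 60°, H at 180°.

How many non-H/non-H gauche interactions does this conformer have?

Non-H gauche pairs: CH2Cl(240°)/CN(300°) — 1 interaction.

1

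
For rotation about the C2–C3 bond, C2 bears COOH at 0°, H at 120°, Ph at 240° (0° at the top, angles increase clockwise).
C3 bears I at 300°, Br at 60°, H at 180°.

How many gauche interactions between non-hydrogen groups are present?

3

Non-H gauche pairs: COOH(0°)/I(300°); COOH(0°)/Br(60°); Ph(240°)/I(300°) — 3 interactions.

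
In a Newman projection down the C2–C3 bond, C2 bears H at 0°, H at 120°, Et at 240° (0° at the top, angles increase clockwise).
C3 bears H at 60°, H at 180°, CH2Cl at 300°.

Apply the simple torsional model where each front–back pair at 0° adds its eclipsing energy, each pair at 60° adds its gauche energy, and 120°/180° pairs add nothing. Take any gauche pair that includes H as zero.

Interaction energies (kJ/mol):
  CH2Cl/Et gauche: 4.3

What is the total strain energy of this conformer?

This conformer (staggered): Et(240°)/CH2Cl(300°) gauche 4.3 → 4.3 kJ/mol.

4.3 kJ/mol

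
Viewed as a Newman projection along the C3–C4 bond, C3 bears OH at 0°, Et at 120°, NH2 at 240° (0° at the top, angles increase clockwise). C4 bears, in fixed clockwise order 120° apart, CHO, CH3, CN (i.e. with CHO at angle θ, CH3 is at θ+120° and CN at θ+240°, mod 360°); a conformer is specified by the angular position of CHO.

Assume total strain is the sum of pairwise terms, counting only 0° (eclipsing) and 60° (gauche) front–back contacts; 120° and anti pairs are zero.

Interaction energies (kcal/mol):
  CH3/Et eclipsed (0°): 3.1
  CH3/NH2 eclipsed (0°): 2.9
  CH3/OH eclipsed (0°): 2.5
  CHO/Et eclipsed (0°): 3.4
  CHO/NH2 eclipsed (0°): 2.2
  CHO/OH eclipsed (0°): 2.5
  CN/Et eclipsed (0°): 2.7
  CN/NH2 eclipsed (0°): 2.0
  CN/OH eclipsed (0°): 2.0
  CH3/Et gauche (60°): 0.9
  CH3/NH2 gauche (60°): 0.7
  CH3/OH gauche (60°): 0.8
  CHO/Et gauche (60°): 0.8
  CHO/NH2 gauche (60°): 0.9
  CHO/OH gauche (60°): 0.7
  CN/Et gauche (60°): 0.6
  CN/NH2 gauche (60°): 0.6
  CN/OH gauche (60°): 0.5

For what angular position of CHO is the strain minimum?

CHO at 0° (eclipsed): OH(0°)/CHO(0°) eclipsed 2.5; Et(120°)/CH3(120°) eclipsed 3.1; NH2(240°)/CN(240°) eclipsed 2.0 → 7.6 kcal/mol.
CHO at 60° (staggered): OH(0°)/CHO(60°) gauche 0.7; OH(0°)/CN(300°) gauche 0.5; Et(120°)/CHO(60°) gauche 0.8; Et(120°)/CH3(180°) gauche 0.9; NH2(240°)/CH3(180°) gauche 0.7; NH2(240°)/CN(300°) gauche 0.6 → 4.2 kcal/mol.
CHO at 120° (eclipsed): OH(0°)/CN(0°) eclipsed 2.0; Et(120°)/CHO(120°) eclipsed 3.4; NH2(240°)/CH3(240°) eclipsed 2.9 → 8.3 kcal/mol.
CHO at 180° (staggered): OH(0°)/CH3(300°) gauche 0.8; OH(0°)/CN(60°) gauche 0.5; Et(120°)/CHO(180°) gauche 0.8; Et(120°)/CN(60°) gauche 0.6; NH2(240°)/CHO(180°) gauche 0.9; NH2(240°)/CH3(300°) gauche 0.7 → 4.3 kcal/mol.
CHO at 240° (eclipsed): OH(0°)/CH3(0°) eclipsed 2.5; Et(120°)/CN(120°) eclipsed 2.7; NH2(240°)/CHO(240°) eclipsed 2.2 → 7.4 kcal/mol.
CHO at 300° (staggered): OH(0°)/CHO(300°) gauche 0.7; OH(0°)/CH3(60°) gauche 0.8; Et(120°)/CH3(60°) gauche 0.9; Et(120°)/CN(180°) gauche 0.6; NH2(240°)/CHO(300°) gauche 0.9; NH2(240°)/CN(180°) gauche 0.6 → 4.5 kcal/mol.
The minimum (4.2 kcal/mol) occurs with CHO at 60°.

60°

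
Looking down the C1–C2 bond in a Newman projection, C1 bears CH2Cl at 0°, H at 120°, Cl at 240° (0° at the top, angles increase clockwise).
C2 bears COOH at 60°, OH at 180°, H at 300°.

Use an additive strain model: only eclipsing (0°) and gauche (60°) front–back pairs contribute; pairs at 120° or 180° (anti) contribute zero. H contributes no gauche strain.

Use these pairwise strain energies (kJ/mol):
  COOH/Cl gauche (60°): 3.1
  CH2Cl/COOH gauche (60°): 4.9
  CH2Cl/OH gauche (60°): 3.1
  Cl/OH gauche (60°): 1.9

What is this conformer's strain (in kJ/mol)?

6.8 kJ/mol

This conformer (staggered): CH2Cl(0°)/COOH(60°) gauche 4.9; Cl(240°)/OH(180°) gauche 1.9 → 6.8 kJ/mol.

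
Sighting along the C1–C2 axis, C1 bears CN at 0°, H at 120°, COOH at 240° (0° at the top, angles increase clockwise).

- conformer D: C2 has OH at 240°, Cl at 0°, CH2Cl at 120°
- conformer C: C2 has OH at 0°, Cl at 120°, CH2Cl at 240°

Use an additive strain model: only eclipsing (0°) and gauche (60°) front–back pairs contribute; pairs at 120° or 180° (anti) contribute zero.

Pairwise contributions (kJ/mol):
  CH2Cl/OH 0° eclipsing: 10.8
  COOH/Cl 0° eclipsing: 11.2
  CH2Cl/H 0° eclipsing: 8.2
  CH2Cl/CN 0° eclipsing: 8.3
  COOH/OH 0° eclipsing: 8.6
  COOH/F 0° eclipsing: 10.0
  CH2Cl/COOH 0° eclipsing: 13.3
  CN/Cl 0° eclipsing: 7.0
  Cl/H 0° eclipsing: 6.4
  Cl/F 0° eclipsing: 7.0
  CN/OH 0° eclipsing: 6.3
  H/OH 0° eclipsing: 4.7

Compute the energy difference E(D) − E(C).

D (eclipsed): CN(0°)/Cl(0°) eclipsed 7.0; H(120°)/CH2Cl(120°) eclipsed 8.2; COOH(240°)/OH(240°) eclipsed 8.6 → 23.8 kJ/mol.
C (eclipsed): CN(0°)/OH(0°) eclipsed 6.3; H(120°)/Cl(120°) eclipsed 6.4; COOH(240°)/CH2Cl(240°) eclipsed 13.3 → 26.0 kJ/mol.
E(D) − E(C) = 23.8 − 26.0 = -2.2 kJ/mol.

-2.2 kJ/mol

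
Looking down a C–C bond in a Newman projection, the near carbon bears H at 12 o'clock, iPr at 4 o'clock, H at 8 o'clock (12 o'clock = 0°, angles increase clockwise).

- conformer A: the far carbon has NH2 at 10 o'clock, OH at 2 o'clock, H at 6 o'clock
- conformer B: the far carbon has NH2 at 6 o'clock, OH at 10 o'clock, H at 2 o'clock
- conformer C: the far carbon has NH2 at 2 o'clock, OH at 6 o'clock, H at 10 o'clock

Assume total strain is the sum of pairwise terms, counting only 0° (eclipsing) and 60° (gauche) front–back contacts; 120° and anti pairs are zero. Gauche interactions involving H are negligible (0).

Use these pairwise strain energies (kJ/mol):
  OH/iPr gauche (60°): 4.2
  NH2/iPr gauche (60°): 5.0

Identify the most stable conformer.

A

A (staggered): iPr–OH gauche; 4.2 = 4.2 kJ/mol.
B (staggered): iPr–NH2 gauche; 5.0 = 5.0 kJ/mol.
C (staggered): iPr–NH2 gauche, iPr–OH gauche; 5.0 + 4.2 = 9.2 kJ/mol.
A has the lowest total (4.2 kJ/mol).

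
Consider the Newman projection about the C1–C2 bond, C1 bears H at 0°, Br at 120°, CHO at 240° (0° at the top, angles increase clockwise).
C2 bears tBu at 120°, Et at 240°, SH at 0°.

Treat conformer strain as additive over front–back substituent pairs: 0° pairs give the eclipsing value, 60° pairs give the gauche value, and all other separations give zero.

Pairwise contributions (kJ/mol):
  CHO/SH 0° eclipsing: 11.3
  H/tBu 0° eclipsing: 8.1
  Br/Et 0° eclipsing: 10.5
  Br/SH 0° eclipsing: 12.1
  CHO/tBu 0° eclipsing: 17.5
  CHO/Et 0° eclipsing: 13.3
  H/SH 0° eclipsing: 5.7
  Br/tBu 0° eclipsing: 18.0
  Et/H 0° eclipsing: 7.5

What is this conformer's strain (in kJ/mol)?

37.0 kJ/mol

This conformer is eclipsed. H at 0° is eclipsed with SH at 0° (5.7); Br at 120° is eclipsed with tBu at 120° (18.0); CHO at 240° is eclipsed with Et at 240° (13.3). Total 37.0 kJ/mol.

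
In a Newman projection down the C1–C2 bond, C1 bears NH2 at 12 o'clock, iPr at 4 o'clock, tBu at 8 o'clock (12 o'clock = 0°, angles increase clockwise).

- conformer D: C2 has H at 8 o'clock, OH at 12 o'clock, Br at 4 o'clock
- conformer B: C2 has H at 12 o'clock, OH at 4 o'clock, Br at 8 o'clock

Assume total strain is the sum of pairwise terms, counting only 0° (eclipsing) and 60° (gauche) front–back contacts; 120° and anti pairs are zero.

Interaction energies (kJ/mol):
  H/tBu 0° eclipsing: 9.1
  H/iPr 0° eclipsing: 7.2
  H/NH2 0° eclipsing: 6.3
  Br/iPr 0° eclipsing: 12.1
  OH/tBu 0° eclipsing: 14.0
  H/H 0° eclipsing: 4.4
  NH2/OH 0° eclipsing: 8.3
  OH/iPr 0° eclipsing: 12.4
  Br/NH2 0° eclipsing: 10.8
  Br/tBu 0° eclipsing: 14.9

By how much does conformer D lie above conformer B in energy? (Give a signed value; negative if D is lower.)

-4.1 kJ/mol

D is eclipsed. NH2 at 0° is eclipsed with OH at 0° (8.3); iPr at 120° is eclipsed with Br at 120° (12.1); tBu at 240° is eclipsed with H at 240° (9.1). Total 29.5 kJ/mol.
B is eclipsed. NH2 at 0° is eclipsed with H at 0° (6.3); iPr at 120° is eclipsed with OH at 120° (12.4); tBu at 240° is eclipsed with Br at 240° (14.9). Total 33.6 kJ/mol.
E(D) − E(B) = 29.5 − 33.6 = -4.1 kJ/mol.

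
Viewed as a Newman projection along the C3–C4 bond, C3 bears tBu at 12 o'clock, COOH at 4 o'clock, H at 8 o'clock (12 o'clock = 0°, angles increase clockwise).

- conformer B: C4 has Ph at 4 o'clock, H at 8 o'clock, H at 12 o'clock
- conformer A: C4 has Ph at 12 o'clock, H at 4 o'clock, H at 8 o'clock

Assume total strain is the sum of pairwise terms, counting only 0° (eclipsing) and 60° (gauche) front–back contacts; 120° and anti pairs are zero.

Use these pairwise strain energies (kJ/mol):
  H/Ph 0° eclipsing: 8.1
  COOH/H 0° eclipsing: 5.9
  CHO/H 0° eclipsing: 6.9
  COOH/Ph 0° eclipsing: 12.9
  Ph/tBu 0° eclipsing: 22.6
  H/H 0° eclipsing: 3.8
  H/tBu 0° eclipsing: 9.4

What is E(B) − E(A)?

B (eclipsed): tBu–H eclipsed, COOH–Ph eclipsed, H–H eclipsed; 9.4 + 12.9 + 3.8 = 26.1 kJ/mol.
A (eclipsed): tBu–Ph eclipsed, COOH–H eclipsed, H–H eclipsed; 22.6 + 5.9 + 3.8 = 32.3 kJ/mol.
E(B) − E(A) = 26.1 − 32.3 = -6.2 kJ/mol.

-6.2 kJ/mol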